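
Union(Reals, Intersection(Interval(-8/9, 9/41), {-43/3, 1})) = Reals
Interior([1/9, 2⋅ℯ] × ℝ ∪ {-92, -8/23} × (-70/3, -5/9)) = (1/9, 2⋅ℯ) × ℝ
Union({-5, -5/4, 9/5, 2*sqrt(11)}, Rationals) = Union({2*sqrt(11)}, Rationals)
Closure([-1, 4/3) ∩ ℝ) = [-1, 4/3]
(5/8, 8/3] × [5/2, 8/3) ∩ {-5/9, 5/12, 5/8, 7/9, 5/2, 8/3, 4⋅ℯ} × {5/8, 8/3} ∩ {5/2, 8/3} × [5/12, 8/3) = ∅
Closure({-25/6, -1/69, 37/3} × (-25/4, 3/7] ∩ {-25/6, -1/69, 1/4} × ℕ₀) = {-25/6, -1/69} × {0}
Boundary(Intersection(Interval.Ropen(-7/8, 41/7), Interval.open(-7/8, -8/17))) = {-7/8, -8/17}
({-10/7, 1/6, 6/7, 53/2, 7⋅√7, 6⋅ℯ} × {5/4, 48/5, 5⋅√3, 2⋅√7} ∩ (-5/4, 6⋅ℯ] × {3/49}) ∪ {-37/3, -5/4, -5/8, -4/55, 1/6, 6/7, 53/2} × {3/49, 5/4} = {-37/3, -5/4, -5/8, -4/55, 1/6, 6/7, 53/2} × {3/49, 5/4}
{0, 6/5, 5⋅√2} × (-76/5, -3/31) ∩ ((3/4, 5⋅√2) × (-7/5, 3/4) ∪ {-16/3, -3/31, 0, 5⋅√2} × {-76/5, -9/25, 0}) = ({6/5} × (-7/5, -3/31)) ∪ ({0, 5⋅√2} × {-9/25})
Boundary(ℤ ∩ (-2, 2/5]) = {-1, 0}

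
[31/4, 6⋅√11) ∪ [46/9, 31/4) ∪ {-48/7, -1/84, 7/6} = {-48/7, -1/84, 7/6} ∪ [46/9, 6⋅√11)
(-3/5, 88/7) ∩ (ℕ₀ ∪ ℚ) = ℚ ∩ (-3/5, 88/7)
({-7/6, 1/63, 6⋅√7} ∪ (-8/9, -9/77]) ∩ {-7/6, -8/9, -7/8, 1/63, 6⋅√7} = {-7/6, -7/8, 1/63, 6⋅√7}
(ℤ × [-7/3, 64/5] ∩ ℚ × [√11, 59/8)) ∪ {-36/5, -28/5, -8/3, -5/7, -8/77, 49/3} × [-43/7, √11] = (ℤ × [√11, 59/8)) ∪ ({-36/5, -28/5, -8/3, -5/7, -8/77, 49/3} × [-43/7, √11])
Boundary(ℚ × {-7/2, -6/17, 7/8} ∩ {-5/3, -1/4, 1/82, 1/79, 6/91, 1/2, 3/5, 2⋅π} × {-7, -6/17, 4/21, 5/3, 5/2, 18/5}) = {-5/3, -1/4, 1/82, 1/79, 6/91, 1/2, 3/5} × {-6/17}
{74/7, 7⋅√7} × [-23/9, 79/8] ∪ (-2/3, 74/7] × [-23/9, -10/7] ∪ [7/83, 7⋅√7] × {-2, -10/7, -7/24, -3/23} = ((-2/3, 74/7] × [-23/9, -10/7]) ∪ ({74/7, 7⋅√7} × [-23/9, 79/8]) ∪ ([7/83, 7⋅√7] × {-2, -10/7, -7/24, -3/23})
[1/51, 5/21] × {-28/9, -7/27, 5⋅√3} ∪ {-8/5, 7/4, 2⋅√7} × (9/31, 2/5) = ({-8/5, 7/4, 2⋅√7} × (9/31, 2/5)) ∪ ([1/51, 5/21] × {-28/9, -7/27, 5⋅√3})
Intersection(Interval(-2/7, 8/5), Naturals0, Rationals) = Range(0, 2, 1)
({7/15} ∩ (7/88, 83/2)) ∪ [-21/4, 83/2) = [-21/4, 83/2)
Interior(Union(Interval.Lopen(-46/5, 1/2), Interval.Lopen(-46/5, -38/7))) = Interval.open(-46/5, 1/2)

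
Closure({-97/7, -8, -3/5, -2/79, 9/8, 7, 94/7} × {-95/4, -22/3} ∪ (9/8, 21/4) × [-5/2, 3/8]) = ([9/8, 21/4] × [-5/2, 3/8]) ∪ ({-97/7, -8, -3/5, -2/79, 9/8, 7, 94/7} × {-95/4, -22/3})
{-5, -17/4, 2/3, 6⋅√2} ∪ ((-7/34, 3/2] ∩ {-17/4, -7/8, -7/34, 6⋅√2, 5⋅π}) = {-5, -17/4, 2/3, 6⋅√2}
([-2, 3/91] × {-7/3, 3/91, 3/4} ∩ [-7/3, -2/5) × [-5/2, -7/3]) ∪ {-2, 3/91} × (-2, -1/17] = ([-2, -2/5) × {-7/3}) ∪ ({-2, 3/91} × (-2, -1/17])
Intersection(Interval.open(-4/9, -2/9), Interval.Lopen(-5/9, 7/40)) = Interval.open(-4/9, -2/9)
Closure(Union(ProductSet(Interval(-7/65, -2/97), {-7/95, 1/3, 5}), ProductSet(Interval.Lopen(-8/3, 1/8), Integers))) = Union(ProductSet(Interval(-8/3, 1/8), Integers), ProductSet(Interval(-7/65, -2/97), {-7/95, 1/3, 5}))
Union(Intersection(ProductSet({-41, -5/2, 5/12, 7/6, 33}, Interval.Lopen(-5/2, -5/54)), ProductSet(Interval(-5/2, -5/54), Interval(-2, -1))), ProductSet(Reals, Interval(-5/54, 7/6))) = Union(ProductSet({-5/2}, Interval(-2, -1)), ProductSet(Reals, Interval(-5/54, 7/6)))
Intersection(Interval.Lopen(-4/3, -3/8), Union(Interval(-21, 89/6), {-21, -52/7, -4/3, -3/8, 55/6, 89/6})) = Interval.Lopen(-4/3, -3/8)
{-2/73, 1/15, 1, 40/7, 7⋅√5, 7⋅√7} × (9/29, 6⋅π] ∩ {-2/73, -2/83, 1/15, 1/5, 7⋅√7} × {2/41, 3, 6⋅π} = {-2/73, 1/15, 7⋅√7} × {3, 6⋅π}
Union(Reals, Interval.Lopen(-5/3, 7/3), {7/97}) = Interval(-oo, oo)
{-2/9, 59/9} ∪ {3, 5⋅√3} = {-2/9, 3, 59/9, 5⋅√3}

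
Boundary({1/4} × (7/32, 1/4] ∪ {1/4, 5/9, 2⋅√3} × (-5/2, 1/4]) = {1/4, 5/9, 2⋅√3} × [-5/2, 1/4]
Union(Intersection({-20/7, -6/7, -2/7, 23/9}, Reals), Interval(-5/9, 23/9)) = Union({-20/7, -6/7}, Interval(-5/9, 23/9))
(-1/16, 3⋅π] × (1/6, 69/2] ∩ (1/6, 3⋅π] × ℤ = (1/6, 3⋅π] × {1, 2, …, 34}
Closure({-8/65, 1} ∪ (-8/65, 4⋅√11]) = [-8/65, 4⋅√11]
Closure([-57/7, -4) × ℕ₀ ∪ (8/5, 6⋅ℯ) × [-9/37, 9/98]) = ([-57/7, -4) × ℕ₀) ∪ ([8/5, 6⋅ℯ] × [-9/37, 9/98]) ∪ ([-57/7, -4] × (ℕ₀ ∪ (ℕ₀ \ (-9/37, 9/98))))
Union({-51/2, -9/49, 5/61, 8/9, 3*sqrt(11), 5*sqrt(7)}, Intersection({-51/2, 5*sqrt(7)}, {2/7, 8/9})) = {-51/2, -9/49, 5/61, 8/9, 3*sqrt(11), 5*sqrt(7)}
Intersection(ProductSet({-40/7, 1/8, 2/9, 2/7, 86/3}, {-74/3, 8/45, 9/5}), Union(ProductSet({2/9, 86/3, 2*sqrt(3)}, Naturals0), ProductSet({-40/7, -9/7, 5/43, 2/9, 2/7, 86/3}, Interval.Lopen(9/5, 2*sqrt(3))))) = EmptySet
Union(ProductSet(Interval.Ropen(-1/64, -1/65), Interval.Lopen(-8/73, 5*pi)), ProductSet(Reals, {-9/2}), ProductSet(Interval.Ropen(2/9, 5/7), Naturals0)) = Union(ProductSet(Interval.Ropen(-1/64, -1/65), Interval.Lopen(-8/73, 5*pi)), ProductSet(Interval.Ropen(2/9, 5/7), Naturals0), ProductSet(Reals, {-9/2}))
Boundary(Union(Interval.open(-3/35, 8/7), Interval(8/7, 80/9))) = {-3/35, 80/9}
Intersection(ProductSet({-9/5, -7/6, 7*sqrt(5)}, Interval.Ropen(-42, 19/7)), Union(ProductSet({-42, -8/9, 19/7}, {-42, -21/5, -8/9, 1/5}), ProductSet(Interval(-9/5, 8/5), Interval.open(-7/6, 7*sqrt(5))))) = ProductSet({-9/5, -7/6}, Interval.open(-7/6, 19/7))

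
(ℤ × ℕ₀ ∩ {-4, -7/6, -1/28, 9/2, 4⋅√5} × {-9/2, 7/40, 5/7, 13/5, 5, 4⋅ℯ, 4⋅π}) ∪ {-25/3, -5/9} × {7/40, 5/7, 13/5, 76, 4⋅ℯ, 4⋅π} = ({-4} × {5}) ∪ ({-25/3, -5/9} × {7/40, 5/7, 13/5, 76, 4⋅ℯ, 4⋅π})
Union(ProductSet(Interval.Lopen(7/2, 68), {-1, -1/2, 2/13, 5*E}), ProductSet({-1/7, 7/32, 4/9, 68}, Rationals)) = Union(ProductSet({-1/7, 7/32, 4/9, 68}, Rationals), ProductSet(Interval.Lopen(7/2, 68), {-1, -1/2, 2/13, 5*E}))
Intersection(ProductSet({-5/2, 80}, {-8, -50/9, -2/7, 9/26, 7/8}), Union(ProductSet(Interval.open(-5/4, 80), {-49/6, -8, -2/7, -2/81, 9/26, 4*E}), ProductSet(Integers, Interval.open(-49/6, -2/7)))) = ProductSet({80}, {-8, -50/9})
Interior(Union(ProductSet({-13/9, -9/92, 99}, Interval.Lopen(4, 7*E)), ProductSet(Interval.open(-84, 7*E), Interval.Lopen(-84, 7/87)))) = ProductSet(Interval.open(-84, 7*E), Interval.open(-84, 7/87))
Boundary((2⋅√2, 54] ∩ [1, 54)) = {54, 2⋅√2}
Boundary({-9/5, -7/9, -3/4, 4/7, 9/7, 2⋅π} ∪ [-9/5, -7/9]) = {-9/5, -7/9, -3/4, 4/7, 9/7, 2⋅π}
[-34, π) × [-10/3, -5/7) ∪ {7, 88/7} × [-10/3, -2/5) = ({7, 88/7} × [-10/3, -2/5)) ∪ ([-34, π) × [-10/3, -5/7))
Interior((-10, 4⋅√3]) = (-10, 4⋅√3)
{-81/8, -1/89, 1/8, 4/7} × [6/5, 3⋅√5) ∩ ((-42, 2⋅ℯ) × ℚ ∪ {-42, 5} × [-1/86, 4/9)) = {-81/8, -1/89, 1/8, 4/7} × (ℚ ∩ [6/5, 3⋅√5))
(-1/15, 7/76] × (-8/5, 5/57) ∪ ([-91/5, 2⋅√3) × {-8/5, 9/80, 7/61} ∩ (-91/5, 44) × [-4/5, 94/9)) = ((-1/15, 7/76] × (-8/5, 5/57)) ∪ ((-91/5, 2⋅√3) × {9/80, 7/61})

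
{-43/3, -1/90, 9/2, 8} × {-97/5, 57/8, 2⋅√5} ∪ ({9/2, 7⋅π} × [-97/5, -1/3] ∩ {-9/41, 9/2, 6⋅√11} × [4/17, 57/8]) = {-43/3, -1/90, 9/2, 8} × {-97/5, 57/8, 2⋅√5}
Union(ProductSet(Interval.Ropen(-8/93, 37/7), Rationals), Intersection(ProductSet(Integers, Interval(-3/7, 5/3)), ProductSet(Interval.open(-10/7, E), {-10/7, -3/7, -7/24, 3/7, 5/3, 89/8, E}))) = Union(ProductSet(Interval.Ropen(-8/93, 37/7), Rationals), ProductSet(Range(-1, 3, 1), {-3/7, -7/24, 3/7, 5/3}))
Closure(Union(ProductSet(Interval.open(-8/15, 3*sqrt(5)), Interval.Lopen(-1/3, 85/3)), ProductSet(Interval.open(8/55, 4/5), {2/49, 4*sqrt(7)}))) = Union(ProductSet({-8/15, 3*sqrt(5)}, Interval(-1/3, 85/3)), ProductSet(Interval(-8/15, 3*sqrt(5)), {-1/3, 85/3}), ProductSet(Interval.open(-8/15, 3*sqrt(5)), Interval.Lopen(-1/3, 85/3)))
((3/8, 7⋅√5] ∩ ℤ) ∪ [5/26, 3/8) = [5/26, 3/8) ∪ {1, 2, …, 15}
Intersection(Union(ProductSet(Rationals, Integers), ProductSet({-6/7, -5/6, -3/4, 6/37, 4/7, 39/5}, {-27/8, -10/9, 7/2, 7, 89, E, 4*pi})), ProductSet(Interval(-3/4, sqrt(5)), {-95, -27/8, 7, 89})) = Union(ProductSet({-3/4, 6/37, 4/7}, {-27/8, 7, 89}), ProductSet(Intersection(Interval(-3/4, sqrt(5)), Rationals), {-95, 7, 89}))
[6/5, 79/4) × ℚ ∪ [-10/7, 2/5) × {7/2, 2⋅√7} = ([6/5, 79/4) × ℚ) ∪ ([-10/7, 2/5) × {7/2, 2⋅√7})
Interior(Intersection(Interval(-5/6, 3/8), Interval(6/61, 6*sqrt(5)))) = Interval.open(6/61, 3/8)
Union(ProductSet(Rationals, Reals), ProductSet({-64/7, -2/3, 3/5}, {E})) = ProductSet(Rationals, Reals)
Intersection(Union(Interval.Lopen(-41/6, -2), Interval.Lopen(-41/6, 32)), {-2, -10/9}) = {-2, -10/9}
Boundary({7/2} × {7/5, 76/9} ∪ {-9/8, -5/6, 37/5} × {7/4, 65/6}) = ({7/2} × {7/5, 76/9}) ∪ ({-9/8, -5/6, 37/5} × {7/4, 65/6})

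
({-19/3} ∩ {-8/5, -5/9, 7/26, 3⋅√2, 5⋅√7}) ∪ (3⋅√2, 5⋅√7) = (3⋅√2, 5⋅√7)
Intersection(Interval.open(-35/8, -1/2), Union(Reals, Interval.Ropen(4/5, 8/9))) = Interval.open(-35/8, -1/2)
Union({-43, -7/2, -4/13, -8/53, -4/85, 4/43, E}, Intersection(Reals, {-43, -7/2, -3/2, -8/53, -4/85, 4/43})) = {-43, -7/2, -3/2, -4/13, -8/53, -4/85, 4/43, E}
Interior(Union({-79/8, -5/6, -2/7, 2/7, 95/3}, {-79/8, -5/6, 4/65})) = EmptySet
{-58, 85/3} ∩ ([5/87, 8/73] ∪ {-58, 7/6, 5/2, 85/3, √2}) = {-58, 85/3}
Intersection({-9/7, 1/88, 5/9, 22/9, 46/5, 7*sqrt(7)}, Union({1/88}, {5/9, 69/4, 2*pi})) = {1/88, 5/9}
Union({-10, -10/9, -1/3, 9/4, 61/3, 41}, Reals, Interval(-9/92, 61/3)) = Interval(-oo, oo)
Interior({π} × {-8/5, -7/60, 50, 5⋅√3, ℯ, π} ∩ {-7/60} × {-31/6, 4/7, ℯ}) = ∅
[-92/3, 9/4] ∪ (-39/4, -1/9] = [-92/3, 9/4]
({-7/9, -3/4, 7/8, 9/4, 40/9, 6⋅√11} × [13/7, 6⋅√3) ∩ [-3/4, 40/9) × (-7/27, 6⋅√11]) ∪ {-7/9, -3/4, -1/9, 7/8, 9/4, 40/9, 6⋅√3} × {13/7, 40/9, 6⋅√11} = ({-3/4, 7/8, 9/4} × [13/7, 6⋅√3)) ∪ ({-7/9, -3/4, -1/9, 7/8, 9/4, 40/9, 6⋅√3} × {13/7, 40/9, 6⋅√11})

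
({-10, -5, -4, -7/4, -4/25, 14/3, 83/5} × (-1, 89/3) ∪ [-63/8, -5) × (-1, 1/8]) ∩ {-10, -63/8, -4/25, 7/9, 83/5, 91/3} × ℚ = ({-63/8} × (ℚ ∩ (-1, 1/8])) ∪ ({-10, -4/25, 83/5} × (ℚ ∩ (-1, 89/3)))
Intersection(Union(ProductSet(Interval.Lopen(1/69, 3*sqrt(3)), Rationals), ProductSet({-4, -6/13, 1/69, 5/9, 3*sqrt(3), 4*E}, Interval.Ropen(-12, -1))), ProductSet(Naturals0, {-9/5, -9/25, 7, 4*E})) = ProductSet(Range(1, 6, 1), {-9/5, -9/25, 7})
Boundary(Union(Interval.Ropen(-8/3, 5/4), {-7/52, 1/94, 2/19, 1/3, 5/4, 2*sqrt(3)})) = {-8/3, 5/4, 2*sqrt(3)}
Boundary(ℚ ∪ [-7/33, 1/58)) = (-∞, -7/33] ∪ [1/58, ∞)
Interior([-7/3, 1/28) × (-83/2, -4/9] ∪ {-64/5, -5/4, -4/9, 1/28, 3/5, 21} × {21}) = (-7/3, 1/28) × (-83/2, -4/9)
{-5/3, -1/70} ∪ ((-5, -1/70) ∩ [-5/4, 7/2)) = {-5/3} ∪ [-5/4, -1/70]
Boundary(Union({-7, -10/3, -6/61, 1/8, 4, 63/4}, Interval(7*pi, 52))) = {-7, -10/3, -6/61, 1/8, 4, 63/4, 52, 7*pi}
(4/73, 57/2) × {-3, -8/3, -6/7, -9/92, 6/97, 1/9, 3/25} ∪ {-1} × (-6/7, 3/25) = ({-1} × (-6/7, 3/25)) ∪ ((4/73, 57/2) × {-3, -8/3, -6/7, -9/92, 6/97, 1/9, 3/25})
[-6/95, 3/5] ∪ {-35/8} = {-35/8} ∪ [-6/95, 3/5]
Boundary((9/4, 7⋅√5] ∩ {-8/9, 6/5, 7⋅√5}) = {7⋅√5}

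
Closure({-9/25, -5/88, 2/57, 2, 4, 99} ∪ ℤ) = ℤ ∪ {-9/25, -5/88, 2/57}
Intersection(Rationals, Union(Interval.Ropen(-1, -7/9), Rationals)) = Union(Intersection(Interval(-1, -7/9), Rationals), Rationals)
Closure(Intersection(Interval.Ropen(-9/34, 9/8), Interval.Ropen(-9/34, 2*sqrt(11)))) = Interval(-9/34, 9/8)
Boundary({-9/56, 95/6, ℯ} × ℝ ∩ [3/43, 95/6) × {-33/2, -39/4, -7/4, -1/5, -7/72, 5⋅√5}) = {ℯ} × {-33/2, -39/4, -7/4, -1/5, -7/72, 5⋅√5}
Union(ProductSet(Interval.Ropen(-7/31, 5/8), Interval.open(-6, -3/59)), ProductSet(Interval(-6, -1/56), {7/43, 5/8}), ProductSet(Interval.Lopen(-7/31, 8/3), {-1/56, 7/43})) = Union(ProductSet(Interval(-6, -1/56), {7/43, 5/8}), ProductSet(Interval.Ropen(-7/31, 5/8), Interval.open(-6, -3/59)), ProductSet(Interval.Lopen(-7/31, 8/3), {-1/56, 7/43}))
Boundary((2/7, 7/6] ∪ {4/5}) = {2/7, 7/6}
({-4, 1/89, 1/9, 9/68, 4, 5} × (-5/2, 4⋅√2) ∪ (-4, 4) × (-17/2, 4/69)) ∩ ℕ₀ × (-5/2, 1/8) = ({4, 5} × (-5/2, 1/8)) ∪ ({0, 1, 2, 3} × (-5/2, 4/69))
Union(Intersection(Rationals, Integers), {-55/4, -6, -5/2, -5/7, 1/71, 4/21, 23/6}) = Union({-55/4, -5/2, -5/7, 1/71, 4/21, 23/6}, Integers)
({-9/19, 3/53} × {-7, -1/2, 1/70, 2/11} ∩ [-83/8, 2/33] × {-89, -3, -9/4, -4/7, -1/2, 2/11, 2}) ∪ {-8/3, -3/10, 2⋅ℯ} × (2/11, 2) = ({-9/19, 3/53} × {-1/2, 2/11}) ∪ ({-8/3, -3/10, 2⋅ℯ} × (2/11, 2))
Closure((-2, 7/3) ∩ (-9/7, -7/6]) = [-9/7, -7/6]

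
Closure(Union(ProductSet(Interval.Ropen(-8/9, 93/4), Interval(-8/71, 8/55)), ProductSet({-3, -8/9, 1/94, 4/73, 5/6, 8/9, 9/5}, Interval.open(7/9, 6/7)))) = Union(ProductSet({-3, -8/9, 1/94, 4/73, 5/6, 8/9, 9/5}, Interval(7/9, 6/7)), ProductSet(Interval(-8/9, 93/4), Interval(-8/71, 8/55)))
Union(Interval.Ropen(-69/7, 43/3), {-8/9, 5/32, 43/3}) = Interval(-69/7, 43/3)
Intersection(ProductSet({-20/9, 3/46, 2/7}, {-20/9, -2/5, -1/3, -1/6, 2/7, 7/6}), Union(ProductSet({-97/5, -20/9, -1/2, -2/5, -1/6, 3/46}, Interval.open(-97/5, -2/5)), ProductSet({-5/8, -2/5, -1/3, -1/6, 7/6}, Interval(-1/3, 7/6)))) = ProductSet({-20/9, 3/46}, {-20/9})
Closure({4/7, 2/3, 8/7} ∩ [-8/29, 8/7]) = {4/7, 2/3, 8/7}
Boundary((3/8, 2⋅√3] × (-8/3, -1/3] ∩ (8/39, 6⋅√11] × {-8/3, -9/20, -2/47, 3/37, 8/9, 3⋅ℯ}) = [3/8, 2⋅√3] × {-9/20}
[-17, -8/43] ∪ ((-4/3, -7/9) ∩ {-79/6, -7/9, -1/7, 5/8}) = [-17, -8/43]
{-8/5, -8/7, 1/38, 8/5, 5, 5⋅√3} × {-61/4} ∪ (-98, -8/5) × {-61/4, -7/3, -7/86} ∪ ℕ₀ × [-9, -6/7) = (ℕ₀ × [-9, -6/7)) ∪ ((-98, -8/5) × {-61/4, -7/3, -7/86}) ∪ ({-8/5, -8/7, 1/38, 8/5, 5, 5⋅√3} × {-61/4})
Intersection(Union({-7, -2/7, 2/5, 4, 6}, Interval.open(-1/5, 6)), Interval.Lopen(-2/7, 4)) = Interval.Lopen(-1/5, 4)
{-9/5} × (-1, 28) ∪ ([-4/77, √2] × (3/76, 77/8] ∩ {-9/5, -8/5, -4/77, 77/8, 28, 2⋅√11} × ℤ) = ({-4/77} × {1, 2, …, 9}) ∪ ({-9/5} × (-1, 28))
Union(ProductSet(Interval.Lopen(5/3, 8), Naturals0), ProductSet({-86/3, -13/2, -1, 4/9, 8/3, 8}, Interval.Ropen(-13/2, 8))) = Union(ProductSet({-86/3, -13/2, -1, 4/9, 8/3, 8}, Interval.Ropen(-13/2, 8)), ProductSet(Interval.Lopen(5/3, 8), Naturals0))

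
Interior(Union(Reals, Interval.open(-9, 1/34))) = Interval(-oo, oo)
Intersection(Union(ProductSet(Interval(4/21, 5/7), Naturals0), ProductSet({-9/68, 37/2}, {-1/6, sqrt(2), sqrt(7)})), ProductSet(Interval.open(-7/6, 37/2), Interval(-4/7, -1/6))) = ProductSet({-9/68}, {-1/6})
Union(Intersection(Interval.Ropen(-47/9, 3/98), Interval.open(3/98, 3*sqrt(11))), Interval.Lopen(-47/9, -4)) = Interval.Lopen(-47/9, -4)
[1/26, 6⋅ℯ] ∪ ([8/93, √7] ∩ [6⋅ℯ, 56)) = [1/26, 6⋅ℯ]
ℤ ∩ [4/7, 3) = {1, 2}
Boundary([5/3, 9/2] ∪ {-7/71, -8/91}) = {-7/71, -8/91, 5/3, 9/2}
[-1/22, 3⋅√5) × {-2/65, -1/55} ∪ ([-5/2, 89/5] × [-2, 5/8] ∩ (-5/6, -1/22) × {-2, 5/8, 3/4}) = ((-5/6, -1/22) × {-2, 5/8}) ∪ ([-1/22, 3⋅√5) × {-2/65, -1/55})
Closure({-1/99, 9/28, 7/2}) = {-1/99, 9/28, 7/2}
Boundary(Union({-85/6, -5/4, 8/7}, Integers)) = Union({-85/6, -5/4, 8/7}, Integers)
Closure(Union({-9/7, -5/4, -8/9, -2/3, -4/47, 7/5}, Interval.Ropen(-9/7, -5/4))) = Union({-8/9, -2/3, -4/47, 7/5}, Interval(-9/7, -5/4))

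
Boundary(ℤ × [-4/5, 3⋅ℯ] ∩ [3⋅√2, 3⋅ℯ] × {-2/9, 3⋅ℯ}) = {5, 6, 7, 8} × {-2/9, 3⋅ℯ}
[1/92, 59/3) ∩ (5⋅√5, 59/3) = (5⋅√5, 59/3)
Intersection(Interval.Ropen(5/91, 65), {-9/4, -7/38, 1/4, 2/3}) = {1/4, 2/3}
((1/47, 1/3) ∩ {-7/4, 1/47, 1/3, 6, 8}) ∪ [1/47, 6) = [1/47, 6)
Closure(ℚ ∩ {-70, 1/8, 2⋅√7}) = {-70, 1/8}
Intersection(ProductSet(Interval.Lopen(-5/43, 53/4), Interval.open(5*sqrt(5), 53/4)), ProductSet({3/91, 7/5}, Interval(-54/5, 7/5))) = EmptySet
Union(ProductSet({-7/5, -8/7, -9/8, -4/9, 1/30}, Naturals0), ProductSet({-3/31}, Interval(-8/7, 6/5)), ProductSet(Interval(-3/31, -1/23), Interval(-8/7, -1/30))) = Union(ProductSet({-3/31}, Interval(-8/7, 6/5)), ProductSet({-7/5, -8/7, -9/8, -4/9, 1/30}, Naturals0), ProductSet(Interval(-3/31, -1/23), Interval(-8/7, -1/30)))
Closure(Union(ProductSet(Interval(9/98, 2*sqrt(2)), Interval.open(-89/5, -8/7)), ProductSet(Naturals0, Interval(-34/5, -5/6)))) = Union(ProductSet(Interval(9/98, 2*sqrt(2)), Interval(-89/5, -8/7)), ProductSet(Union(Complement(Naturals0, Interval.open(9/98, 2*sqrt(2))), Naturals0), Interval(-34/5, -5/6)))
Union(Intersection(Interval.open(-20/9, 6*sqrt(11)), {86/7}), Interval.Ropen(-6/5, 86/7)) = Interval(-6/5, 86/7)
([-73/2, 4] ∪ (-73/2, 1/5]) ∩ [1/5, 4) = [1/5, 4)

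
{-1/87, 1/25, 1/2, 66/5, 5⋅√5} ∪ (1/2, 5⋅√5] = {-1/87, 1/25, 66/5} ∪ [1/2, 5⋅√5]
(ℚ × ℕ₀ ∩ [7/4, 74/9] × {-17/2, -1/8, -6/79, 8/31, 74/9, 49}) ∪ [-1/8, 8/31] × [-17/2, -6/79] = ((ℚ ∩ [7/4, 74/9]) × {49}) ∪ ([-1/8, 8/31] × [-17/2, -6/79])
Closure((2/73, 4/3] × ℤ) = [2/73, 4/3] × ℤ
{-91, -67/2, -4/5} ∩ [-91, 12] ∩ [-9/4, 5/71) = {-4/5}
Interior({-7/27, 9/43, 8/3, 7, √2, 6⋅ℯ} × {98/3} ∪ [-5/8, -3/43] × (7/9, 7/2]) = (-5/8, -3/43) × (7/9, 7/2)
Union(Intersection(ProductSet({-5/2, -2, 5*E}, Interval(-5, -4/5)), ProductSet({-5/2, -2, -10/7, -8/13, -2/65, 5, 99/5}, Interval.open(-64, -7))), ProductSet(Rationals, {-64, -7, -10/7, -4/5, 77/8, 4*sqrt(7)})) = ProductSet(Rationals, {-64, -7, -10/7, -4/5, 77/8, 4*sqrt(7)})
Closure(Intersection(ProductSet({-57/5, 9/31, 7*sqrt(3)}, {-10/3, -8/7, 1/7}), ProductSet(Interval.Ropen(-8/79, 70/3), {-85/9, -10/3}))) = ProductSet({9/31, 7*sqrt(3)}, {-10/3})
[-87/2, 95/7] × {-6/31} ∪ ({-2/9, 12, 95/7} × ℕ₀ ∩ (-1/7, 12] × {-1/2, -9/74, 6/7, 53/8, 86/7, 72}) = ({12} × {72}) ∪ ([-87/2, 95/7] × {-6/31})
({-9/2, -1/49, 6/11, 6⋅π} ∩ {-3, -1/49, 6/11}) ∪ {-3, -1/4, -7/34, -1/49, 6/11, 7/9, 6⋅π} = {-3, -1/4, -7/34, -1/49, 6/11, 7/9, 6⋅π}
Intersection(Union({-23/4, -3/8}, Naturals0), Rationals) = Union({-23/4, -3/8}, Naturals0)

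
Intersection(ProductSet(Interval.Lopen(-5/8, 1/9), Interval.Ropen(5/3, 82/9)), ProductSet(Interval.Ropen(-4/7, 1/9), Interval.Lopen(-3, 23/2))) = ProductSet(Interval.Ropen(-4/7, 1/9), Interval.Ropen(5/3, 82/9))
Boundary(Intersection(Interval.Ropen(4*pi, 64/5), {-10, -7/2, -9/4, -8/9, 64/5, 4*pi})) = {4*pi}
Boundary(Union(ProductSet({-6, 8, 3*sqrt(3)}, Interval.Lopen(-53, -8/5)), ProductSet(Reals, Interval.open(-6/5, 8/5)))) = Union(ProductSet({-6, 8, 3*sqrt(3)}, Interval(-53, -8/5)), ProductSet(Reals, {-6/5, 8/5}))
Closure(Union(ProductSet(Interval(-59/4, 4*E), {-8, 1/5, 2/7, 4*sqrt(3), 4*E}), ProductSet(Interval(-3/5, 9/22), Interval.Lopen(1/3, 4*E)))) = Union(ProductSet(Interval(-59/4, 4*E), {-8, 1/5, 2/7, 4*sqrt(3), 4*E}), ProductSet(Interval(-3/5, 9/22), Interval(1/3, 4*E)))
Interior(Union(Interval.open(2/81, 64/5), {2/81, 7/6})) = Interval.open(2/81, 64/5)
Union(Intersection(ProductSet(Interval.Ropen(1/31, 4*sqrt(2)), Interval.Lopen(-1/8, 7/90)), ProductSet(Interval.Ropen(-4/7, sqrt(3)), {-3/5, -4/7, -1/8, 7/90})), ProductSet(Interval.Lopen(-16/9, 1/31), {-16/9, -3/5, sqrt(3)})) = Union(ProductSet(Interval.Lopen(-16/9, 1/31), {-16/9, -3/5, sqrt(3)}), ProductSet(Interval.Ropen(1/31, sqrt(3)), {7/90}))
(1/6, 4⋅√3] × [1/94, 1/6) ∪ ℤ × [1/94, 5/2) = (ℤ × [1/94, 5/2)) ∪ ((1/6, 4⋅√3] × [1/94, 1/6))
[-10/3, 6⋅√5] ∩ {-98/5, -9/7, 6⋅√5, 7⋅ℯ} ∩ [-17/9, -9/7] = {-9/7}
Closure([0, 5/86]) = [0, 5/86]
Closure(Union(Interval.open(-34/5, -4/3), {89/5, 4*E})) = Union({89/5, 4*E}, Interval(-34/5, -4/3))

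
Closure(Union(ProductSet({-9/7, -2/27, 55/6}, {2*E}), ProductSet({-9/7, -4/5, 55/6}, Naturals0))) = Union(ProductSet({-9/7, -4/5, 55/6}, Naturals0), ProductSet({-9/7, -2/27, 55/6}, {2*E}))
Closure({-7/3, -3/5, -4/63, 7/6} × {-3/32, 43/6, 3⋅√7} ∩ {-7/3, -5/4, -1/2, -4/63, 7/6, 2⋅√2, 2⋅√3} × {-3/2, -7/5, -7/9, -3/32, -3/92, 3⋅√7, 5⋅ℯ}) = {-7/3, -4/63, 7/6} × {-3/32, 3⋅√7}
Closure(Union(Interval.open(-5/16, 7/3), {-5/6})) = Union({-5/6}, Interval(-5/16, 7/3))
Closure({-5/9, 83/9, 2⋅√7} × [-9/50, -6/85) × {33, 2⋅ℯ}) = {-5/9, 83/9, 2⋅√7} × [-9/50, -6/85] × {33, 2⋅ℯ}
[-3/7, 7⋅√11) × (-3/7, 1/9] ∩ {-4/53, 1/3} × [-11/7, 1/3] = {-4/53, 1/3} × (-3/7, 1/9]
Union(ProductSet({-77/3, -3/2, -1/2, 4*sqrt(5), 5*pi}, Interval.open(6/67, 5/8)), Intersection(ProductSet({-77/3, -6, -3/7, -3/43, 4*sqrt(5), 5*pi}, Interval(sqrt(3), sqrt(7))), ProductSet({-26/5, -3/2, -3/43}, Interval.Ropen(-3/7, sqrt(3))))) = ProductSet({-77/3, -3/2, -1/2, 4*sqrt(5), 5*pi}, Interval.open(6/67, 5/8))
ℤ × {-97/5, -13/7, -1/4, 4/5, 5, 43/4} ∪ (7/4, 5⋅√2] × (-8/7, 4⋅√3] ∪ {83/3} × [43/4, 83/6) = ({83/3} × [43/4, 83/6)) ∪ (ℤ × {-97/5, -13/7, -1/4, 4/5, 5, 43/4}) ∪ ((7/4, 5⋅√2] × (-8/7, 4⋅√3])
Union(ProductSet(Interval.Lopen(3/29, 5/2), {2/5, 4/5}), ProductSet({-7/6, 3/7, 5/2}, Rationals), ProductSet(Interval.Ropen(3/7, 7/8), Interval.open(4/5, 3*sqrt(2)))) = Union(ProductSet({-7/6, 3/7, 5/2}, Rationals), ProductSet(Interval.Lopen(3/29, 5/2), {2/5, 4/5}), ProductSet(Interval.Ropen(3/7, 7/8), Interval.open(4/5, 3*sqrt(2))))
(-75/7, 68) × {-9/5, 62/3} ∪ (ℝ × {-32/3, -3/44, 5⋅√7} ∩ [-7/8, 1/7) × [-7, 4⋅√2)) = ([-7/8, 1/7) × {-3/44}) ∪ ((-75/7, 68) × {-9/5, 62/3})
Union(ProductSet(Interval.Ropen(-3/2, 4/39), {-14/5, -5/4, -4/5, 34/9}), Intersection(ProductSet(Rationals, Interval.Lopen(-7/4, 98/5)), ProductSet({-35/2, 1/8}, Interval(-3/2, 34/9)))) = Union(ProductSet({-35/2, 1/8}, Interval(-3/2, 34/9)), ProductSet(Interval.Ropen(-3/2, 4/39), {-14/5, -5/4, -4/5, 34/9}))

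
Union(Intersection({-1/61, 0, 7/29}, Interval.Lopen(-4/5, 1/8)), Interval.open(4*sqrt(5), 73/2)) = Union({-1/61, 0}, Interval.open(4*sqrt(5), 73/2))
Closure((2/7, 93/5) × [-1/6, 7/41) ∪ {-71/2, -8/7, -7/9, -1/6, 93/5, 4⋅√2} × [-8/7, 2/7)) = ({2/7, 93/5} × [-1/6, 7/41]) ∪ ([2/7, 93/5] × {-1/6, 7/41}) ∪ ((2/7, 93/5) × [-1/6, 7/41)) ∪ ({-71/2, -8/7, -7/9, -1/6, 93/5, 4⋅√2} × [-8/7, 2/7])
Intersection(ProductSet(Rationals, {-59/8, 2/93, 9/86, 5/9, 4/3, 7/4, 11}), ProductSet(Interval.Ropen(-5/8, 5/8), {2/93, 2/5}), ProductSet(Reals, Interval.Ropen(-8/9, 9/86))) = ProductSet(Intersection(Interval.Ropen(-5/8, 5/8), Rationals), {2/93})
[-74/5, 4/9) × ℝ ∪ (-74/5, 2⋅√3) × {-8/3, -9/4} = ([-74/5, 4/9) × ℝ) ∪ ((-74/5, 2⋅√3) × {-8/3, -9/4})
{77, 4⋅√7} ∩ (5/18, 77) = {4⋅√7}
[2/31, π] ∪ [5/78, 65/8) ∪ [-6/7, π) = [-6/7, 65/8)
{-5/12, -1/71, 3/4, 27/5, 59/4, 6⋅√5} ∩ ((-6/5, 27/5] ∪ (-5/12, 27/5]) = {-5/12, -1/71, 3/4, 27/5}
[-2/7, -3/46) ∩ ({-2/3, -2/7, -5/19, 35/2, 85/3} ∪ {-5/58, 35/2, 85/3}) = {-2/7, -5/19, -5/58}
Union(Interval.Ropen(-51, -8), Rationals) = Union(Interval(-51, -8), Rationals)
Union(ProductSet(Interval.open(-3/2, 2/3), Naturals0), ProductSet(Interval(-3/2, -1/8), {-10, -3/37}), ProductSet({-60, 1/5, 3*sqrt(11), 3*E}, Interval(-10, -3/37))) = Union(ProductSet({-60, 1/5, 3*sqrt(11), 3*E}, Interval(-10, -3/37)), ProductSet(Interval(-3/2, -1/8), {-10, -3/37}), ProductSet(Interval.open(-3/2, 2/3), Naturals0))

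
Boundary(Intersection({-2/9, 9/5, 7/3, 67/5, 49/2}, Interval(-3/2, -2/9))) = {-2/9}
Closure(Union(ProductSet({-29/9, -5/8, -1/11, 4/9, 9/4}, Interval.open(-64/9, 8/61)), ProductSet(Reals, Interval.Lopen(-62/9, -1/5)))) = Union(ProductSet({-29/9, -5/8, -1/11, 4/9, 9/4}, Interval(-64/9, 8/61)), ProductSet(Reals, Interval(-62/9, -1/5)))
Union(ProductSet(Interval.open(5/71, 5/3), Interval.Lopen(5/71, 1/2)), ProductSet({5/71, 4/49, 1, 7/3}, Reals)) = Union(ProductSet({5/71, 4/49, 1, 7/3}, Reals), ProductSet(Interval.open(5/71, 5/3), Interval.Lopen(5/71, 1/2)))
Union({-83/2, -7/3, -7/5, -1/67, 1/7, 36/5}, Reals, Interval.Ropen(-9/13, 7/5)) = Interval(-oo, oo)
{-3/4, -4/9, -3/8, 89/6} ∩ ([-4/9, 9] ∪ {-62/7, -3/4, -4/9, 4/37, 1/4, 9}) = {-3/4, -4/9, -3/8}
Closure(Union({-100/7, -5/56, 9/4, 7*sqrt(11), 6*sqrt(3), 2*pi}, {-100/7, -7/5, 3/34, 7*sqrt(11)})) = {-100/7, -7/5, -5/56, 3/34, 9/4, 7*sqrt(11), 6*sqrt(3), 2*pi}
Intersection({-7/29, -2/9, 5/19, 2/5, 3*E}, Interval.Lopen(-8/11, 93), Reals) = {-7/29, -2/9, 5/19, 2/5, 3*E}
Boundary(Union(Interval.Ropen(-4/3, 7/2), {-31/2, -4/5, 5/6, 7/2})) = {-31/2, -4/3, 7/2}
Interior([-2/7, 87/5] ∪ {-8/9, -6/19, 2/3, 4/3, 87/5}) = (-2/7, 87/5)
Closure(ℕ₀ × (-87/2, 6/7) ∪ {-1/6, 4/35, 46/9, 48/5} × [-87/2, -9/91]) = (ℕ₀ × [-87/2, 6/7]) ∪ ({-1/6, 4/35, 46/9, 48/5} × [-87/2, -9/91])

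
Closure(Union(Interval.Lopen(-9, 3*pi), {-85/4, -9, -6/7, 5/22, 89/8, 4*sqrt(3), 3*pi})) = Union({-85/4, 89/8}, Interval(-9, 3*pi))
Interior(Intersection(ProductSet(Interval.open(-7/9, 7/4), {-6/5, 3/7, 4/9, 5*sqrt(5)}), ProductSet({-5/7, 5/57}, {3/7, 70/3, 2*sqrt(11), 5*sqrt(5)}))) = EmptySet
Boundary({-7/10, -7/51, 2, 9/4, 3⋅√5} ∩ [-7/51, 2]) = {-7/51, 2}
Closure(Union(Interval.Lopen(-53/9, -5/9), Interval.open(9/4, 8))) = Union(Interval(-53/9, -5/9), Interval(9/4, 8))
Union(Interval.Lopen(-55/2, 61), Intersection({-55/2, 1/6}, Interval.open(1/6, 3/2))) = Interval.Lopen(-55/2, 61)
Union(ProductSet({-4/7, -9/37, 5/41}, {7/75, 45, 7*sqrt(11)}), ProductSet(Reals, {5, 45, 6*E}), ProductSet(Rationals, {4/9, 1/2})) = Union(ProductSet({-4/7, -9/37, 5/41}, {7/75, 45, 7*sqrt(11)}), ProductSet(Rationals, {4/9, 1/2}), ProductSet(Reals, {5, 45, 6*E}))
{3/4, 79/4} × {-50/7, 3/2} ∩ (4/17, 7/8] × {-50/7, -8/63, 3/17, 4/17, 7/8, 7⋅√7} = {3/4} × {-50/7}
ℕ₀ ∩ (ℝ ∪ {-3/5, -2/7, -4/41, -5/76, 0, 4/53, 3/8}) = ℕ₀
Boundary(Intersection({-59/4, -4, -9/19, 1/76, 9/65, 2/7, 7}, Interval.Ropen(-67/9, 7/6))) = {-4, -9/19, 1/76, 9/65, 2/7}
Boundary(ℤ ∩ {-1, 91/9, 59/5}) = {-1}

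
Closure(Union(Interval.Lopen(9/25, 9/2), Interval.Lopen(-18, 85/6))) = Interval(-18, 85/6)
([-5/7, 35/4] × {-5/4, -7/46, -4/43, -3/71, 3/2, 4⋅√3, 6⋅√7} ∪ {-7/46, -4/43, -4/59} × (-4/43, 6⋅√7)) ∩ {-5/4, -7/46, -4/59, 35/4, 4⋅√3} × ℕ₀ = {-7/46, -4/59} × {0, 1, …, 15}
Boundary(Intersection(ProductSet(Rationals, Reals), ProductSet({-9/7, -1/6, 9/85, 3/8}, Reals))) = ProductSet({-9/7, -1/6, 9/85, 3/8}, Reals)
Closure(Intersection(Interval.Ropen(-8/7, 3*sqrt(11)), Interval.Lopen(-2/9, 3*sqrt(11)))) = Interval(-2/9, 3*sqrt(11))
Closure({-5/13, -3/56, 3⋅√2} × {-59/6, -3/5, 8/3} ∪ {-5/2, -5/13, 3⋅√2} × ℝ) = ({-5/2, -5/13, 3⋅√2} × ℝ) ∪ ({-5/13, -3/56, 3⋅√2} × {-59/6, -3/5, 8/3})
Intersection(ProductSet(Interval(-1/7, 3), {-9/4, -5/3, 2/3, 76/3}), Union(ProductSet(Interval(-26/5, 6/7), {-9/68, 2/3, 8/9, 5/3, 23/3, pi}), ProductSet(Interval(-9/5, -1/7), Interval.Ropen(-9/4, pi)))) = Union(ProductSet({-1/7}, {-9/4, -5/3, 2/3}), ProductSet(Interval(-1/7, 6/7), {2/3}))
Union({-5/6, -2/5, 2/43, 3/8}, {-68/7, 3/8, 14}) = {-68/7, -5/6, -2/5, 2/43, 3/8, 14}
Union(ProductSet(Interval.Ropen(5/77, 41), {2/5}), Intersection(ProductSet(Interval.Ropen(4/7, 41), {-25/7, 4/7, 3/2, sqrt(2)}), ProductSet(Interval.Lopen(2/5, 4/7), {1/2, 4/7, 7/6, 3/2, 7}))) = Union(ProductSet({4/7}, {4/7, 3/2}), ProductSet(Interval.Ropen(5/77, 41), {2/5}))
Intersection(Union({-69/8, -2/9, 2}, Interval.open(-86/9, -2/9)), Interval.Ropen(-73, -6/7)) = Interval.open(-86/9, -6/7)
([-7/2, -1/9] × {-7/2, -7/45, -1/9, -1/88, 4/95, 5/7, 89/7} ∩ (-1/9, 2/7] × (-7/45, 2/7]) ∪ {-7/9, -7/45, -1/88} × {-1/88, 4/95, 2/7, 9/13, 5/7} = {-7/9, -7/45, -1/88} × {-1/88, 4/95, 2/7, 9/13, 5/7}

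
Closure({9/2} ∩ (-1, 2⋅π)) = {9/2}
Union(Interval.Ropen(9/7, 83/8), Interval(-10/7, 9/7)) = Interval.Ropen(-10/7, 83/8)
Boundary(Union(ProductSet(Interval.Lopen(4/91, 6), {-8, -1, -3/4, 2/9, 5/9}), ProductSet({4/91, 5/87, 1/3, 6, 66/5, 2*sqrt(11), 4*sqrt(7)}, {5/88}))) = Union(ProductSet({4/91, 5/87, 1/3, 6, 66/5, 2*sqrt(11), 4*sqrt(7)}, {5/88}), ProductSet(Interval(4/91, 6), {-8, -1, -3/4, 2/9, 5/9}))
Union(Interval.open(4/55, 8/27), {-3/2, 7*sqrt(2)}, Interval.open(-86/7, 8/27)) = Union({7*sqrt(2)}, Interval.open(-86/7, 8/27))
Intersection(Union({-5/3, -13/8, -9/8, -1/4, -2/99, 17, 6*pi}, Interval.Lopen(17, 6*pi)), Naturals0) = Range(17, 19, 1)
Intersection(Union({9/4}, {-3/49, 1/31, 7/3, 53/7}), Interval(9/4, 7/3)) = {9/4, 7/3}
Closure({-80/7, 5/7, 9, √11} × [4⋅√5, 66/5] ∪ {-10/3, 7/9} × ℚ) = ({-10/3, 7/9} × ℝ) ∪ ({-80/7, 5/7, 9, √11} × [4⋅√5, 66/5])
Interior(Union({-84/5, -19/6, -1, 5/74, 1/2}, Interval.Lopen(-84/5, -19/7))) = Interval.open(-84/5, -19/7)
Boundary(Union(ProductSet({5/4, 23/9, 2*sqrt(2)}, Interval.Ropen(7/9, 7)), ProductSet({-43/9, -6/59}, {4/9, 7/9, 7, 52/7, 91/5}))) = Union(ProductSet({-43/9, -6/59}, {4/9, 7/9, 7, 52/7, 91/5}), ProductSet({5/4, 23/9, 2*sqrt(2)}, Interval(7/9, 7)))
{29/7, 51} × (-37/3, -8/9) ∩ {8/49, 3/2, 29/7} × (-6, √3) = {29/7} × (-6, -8/9)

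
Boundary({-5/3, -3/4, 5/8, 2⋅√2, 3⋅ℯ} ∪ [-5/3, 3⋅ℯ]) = {-5/3, 3⋅ℯ}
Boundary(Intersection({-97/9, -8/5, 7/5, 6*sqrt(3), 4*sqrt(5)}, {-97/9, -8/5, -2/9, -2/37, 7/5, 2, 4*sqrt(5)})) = {-97/9, -8/5, 7/5, 4*sqrt(5)}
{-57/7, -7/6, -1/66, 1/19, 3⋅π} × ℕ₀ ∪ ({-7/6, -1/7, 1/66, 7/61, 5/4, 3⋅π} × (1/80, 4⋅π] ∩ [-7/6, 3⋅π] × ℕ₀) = ({-57/7, -7/6, -1/66, 1/19, 3⋅π} × ℕ₀) ∪ ({-7/6, -1/7, 1/66, 7/61, 5/4, 3⋅π} × {1, 2, …, 12})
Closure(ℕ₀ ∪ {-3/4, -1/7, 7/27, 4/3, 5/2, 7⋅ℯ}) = {-3/4, -1/7, 7/27, 4/3, 5/2, 7⋅ℯ} ∪ ℕ₀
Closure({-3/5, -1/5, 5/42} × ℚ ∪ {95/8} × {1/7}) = ({95/8} × {1/7}) ∪ ({-3/5, -1/5, 5/42} × ℝ)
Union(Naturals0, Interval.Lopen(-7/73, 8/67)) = Union(Interval.Lopen(-7/73, 8/67), Naturals0)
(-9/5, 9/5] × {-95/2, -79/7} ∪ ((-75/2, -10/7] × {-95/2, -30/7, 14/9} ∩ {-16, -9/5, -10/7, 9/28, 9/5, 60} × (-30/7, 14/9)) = (-9/5, 9/5] × {-95/2, -79/7}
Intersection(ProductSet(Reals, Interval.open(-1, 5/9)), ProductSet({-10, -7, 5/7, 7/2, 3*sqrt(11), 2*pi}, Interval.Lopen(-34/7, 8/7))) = ProductSet({-10, -7, 5/7, 7/2, 3*sqrt(11), 2*pi}, Interval.open(-1, 5/9))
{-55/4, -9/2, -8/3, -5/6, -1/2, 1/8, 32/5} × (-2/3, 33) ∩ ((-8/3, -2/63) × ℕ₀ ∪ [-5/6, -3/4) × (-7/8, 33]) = ({-5/6} × (-2/3, 33)) ∪ ({-5/6, -1/2} × {0, 1, …, 32})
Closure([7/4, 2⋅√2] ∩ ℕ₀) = {2}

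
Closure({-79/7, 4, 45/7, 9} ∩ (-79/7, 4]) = {4}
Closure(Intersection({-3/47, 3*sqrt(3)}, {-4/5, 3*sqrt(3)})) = {3*sqrt(3)}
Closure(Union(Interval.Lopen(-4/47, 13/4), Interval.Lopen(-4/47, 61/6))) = Interval(-4/47, 61/6)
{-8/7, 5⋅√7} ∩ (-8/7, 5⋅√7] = {5⋅√7}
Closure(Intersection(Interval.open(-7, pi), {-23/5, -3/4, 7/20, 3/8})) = {-23/5, -3/4, 7/20, 3/8}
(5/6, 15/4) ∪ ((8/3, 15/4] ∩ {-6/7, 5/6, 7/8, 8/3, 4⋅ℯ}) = (5/6, 15/4)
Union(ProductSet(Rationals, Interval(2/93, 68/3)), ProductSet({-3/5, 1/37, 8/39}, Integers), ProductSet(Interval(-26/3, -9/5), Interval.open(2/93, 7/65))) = Union(ProductSet({-3/5, 1/37, 8/39}, Integers), ProductSet(Interval(-26/3, -9/5), Interval.open(2/93, 7/65)), ProductSet(Rationals, Interval(2/93, 68/3)))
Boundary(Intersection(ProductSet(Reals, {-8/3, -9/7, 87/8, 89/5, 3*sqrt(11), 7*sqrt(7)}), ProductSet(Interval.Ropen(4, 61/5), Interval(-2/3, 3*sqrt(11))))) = ProductSet(Interval(4, 61/5), {3*sqrt(11)})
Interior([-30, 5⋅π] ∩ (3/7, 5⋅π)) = (3/7, 5⋅π)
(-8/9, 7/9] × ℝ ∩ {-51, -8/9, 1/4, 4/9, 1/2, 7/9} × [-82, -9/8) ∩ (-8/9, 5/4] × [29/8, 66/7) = ∅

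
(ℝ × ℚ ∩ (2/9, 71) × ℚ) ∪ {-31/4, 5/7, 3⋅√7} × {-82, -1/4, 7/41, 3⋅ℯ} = ((2/9, 71) × ℚ) ∪ ({-31/4, 5/7, 3⋅√7} × {-82, -1/4, 7/41, 3⋅ℯ})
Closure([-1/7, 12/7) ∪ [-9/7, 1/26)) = [-9/7, 12/7]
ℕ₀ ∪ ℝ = ℝ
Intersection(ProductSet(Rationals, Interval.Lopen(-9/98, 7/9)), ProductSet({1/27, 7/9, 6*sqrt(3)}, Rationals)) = ProductSet({1/27, 7/9}, Intersection(Interval.Lopen(-9/98, 7/9), Rationals))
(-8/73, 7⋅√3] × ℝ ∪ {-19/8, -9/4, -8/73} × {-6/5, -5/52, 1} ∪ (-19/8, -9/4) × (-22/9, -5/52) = ({-19/8, -9/4, -8/73} × {-6/5, -5/52, 1}) ∪ ((-19/8, -9/4) × (-22/9, -5/52)) ∪ ((-8/73, 7⋅√3] × ℝ)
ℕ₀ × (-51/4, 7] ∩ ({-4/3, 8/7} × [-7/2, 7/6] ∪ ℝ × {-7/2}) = ℕ₀ × {-7/2}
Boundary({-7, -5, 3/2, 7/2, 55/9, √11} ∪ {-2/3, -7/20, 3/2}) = {-7, -5, -2/3, -7/20, 3/2, 7/2, 55/9, √11}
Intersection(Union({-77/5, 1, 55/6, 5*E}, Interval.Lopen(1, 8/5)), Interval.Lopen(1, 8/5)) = Interval.Lopen(1, 8/5)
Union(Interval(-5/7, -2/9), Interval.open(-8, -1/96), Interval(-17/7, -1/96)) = Interval.Lopen(-8, -1/96)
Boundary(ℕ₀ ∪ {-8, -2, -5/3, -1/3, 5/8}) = {-8, -2, -5/3, -1/3, 5/8} ∪ ℕ₀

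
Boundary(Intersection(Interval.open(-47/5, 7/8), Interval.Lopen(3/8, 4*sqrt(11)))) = {3/8, 7/8}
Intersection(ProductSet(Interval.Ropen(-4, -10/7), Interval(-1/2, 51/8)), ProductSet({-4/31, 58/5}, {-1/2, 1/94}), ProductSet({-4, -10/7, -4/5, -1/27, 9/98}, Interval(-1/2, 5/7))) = EmptySet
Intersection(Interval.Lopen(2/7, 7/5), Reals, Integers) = Range(1, 2, 1)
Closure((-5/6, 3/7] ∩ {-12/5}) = ∅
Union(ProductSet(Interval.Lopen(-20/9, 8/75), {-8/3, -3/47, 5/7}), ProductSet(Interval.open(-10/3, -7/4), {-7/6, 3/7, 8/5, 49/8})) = Union(ProductSet(Interval.open(-10/3, -7/4), {-7/6, 3/7, 8/5, 49/8}), ProductSet(Interval.Lopen(-20/9, 8/75), {-8/3, -3/47, 5/7}))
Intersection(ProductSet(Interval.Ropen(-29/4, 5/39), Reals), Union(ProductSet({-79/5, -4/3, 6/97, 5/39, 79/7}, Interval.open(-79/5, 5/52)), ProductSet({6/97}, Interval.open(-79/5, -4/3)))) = ProductSet({-4/3, 6/97}, Interval.open(-79/5, 5/52))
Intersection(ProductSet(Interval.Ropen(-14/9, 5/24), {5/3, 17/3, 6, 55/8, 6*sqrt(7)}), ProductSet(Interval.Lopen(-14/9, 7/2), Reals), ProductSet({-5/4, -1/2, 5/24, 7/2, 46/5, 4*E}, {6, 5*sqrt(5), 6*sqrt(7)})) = ProductSet({-5/4, -1/2}, {6, 6*sqrt(7)})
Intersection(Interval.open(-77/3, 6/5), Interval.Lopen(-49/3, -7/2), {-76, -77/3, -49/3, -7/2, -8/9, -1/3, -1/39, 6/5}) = {-7/2}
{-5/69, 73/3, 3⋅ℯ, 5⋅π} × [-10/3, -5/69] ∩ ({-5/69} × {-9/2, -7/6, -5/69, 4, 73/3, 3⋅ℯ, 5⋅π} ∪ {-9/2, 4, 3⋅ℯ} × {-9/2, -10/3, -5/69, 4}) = ({-5/69} × {-7/6, -5/69}) ∪ ({3⋅ℯ} × {-10/3, -5/69})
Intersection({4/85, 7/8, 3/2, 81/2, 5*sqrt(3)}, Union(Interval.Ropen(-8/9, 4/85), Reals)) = {4/85, 7/8, 3/2, 81/2, 5*sqrt(3)}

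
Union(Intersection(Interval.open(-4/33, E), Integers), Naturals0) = Union(Naturals0, Range(0, 3, 1))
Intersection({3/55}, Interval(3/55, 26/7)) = {3/55}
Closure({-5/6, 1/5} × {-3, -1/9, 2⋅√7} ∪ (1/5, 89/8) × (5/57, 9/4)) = ({1/5, 89/8} × [5/57, 9/4]) ∪ ([1/5, 89/8] × {5/57, 9/4}) ∪ ((1/5, 89/8) × (5/57, 9/4)) ∪ ({-5/6, 1/5} × {-3, -1/9, 2⋅√7})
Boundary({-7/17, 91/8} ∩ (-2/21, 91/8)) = ∅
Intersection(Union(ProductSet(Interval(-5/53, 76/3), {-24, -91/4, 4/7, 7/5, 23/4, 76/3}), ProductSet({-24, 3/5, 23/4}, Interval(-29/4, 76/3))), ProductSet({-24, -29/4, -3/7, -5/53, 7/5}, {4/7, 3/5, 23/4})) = Union(ProductSet({-24}, {4/7, 3/5, 23/4}), ProductSet({-5/53, 7/5}, {4/7, 23/4}))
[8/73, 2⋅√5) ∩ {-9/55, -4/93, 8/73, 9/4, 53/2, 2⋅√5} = {8/73, 9/4}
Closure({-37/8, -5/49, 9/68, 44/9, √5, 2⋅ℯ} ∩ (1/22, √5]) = {9/68, √5}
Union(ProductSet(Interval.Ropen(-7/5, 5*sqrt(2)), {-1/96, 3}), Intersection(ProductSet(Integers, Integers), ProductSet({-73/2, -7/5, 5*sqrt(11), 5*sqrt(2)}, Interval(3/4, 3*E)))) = ProductSet(Interval.Ropen(-7/5, 5*sqrt(2)), {-1/96, 3})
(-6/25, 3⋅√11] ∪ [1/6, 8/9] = (-6/25, 3⋅√11]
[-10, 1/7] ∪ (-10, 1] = [-10, 1]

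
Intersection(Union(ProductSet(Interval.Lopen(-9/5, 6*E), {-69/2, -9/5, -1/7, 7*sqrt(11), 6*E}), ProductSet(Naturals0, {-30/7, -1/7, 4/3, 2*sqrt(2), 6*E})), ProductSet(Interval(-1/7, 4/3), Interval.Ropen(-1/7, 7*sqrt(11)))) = Union(ProductSet(Interval(-1/7, 4/3), {-1/7, 6*E}), ProductSet(Range(0, 2, 1), {-1/7, 4/3, 2*sqrt(2), 6*E}))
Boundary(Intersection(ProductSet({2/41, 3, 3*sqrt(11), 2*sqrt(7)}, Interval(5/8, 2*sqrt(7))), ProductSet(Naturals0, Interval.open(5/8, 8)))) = ProductSet({3}, Interval(5/8, 2*sqrt(7)))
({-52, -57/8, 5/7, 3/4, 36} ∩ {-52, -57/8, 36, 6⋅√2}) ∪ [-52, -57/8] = [-52, -57/8] ∪ {36}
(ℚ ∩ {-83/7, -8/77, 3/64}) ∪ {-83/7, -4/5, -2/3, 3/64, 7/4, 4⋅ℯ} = {-83/7, -4/5, -2/3, -8/77, 3/64, 7/4, 4⋅ℯ}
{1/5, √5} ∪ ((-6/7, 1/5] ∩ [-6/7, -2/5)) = (-6/7, -2/5) ∪ {1/5, √5}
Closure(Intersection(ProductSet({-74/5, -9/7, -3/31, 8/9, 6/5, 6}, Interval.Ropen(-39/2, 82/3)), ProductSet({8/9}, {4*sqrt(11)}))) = ProductSet({8/9}, {4*sqrt(11)})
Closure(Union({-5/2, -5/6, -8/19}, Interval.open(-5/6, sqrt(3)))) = Union({-5/2}, Interval(-5/6, sqrt(3)))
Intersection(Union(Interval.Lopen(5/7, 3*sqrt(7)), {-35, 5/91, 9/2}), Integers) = Union({-35}, Range(1, 8, 1))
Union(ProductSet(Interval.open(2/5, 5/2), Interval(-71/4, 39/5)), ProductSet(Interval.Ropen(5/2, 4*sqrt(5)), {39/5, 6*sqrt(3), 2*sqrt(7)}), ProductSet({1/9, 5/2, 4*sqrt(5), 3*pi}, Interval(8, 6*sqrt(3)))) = Union(ProductSet({1/9, 5/2, 4*sqrt(5), 3*pi}, Interval(8, 6*sqrt(3))), ProductSet(Interval.open(2/5, 5/2), Interval(-71/4, 39/5)), ProductSet(Interval.Ropen(5/2, 4*sqrt(5)), {39/5, 6*sqrt(3), 2*sqrt(7)}))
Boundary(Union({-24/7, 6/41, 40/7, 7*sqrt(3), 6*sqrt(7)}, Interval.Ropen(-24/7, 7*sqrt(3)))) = {-24/7, 7*sqrt(3), 6*sqrt(7)}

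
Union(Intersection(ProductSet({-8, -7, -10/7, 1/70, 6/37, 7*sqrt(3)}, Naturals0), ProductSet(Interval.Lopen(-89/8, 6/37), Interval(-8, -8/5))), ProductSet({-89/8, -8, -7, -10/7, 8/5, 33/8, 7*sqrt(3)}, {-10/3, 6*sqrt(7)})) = ProductSet({-89/8, -8, -7, -10/7, 8/5, 33/8, 7*sqrt(3)}, {-10/3, 6*sqrt(7)})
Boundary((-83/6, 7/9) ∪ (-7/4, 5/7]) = {-83/6, 7/9}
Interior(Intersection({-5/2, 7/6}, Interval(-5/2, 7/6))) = EmptySet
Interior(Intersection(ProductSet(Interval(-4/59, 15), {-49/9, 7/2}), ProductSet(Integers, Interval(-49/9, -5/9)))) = EmptySet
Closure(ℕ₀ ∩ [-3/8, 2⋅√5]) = {0, 1, …, 4}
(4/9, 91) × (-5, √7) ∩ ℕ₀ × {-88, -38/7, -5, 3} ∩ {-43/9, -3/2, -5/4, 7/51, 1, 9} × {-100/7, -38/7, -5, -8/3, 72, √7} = ∅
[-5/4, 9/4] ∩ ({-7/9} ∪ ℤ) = {-1, 0, 1, 2} ∪ {-7/9}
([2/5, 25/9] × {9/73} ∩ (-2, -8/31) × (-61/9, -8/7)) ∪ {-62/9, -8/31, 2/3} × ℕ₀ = {-62/9, -8/31, 2/3} × ℕ₀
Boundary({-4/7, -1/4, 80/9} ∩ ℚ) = {-4/7, -1/4, 80/9}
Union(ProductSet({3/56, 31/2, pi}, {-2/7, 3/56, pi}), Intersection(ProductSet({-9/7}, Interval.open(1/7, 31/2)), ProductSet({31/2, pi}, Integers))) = ProductSet({3/56, 31/2, pi}, {-2/7, 3/56, pi})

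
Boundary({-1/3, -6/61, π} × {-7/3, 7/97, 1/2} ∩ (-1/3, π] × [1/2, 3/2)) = {-6/61, π} × {1/2}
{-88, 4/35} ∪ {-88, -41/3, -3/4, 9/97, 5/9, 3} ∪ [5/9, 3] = {-88, -41/3, -3/4, 9/97, 4/35} ∪ [5/9, 3]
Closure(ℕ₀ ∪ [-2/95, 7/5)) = [-2/95, 7/5] ∪ ℕ₀ ∪ (ℕ₀ \ (-2/95, 7/5))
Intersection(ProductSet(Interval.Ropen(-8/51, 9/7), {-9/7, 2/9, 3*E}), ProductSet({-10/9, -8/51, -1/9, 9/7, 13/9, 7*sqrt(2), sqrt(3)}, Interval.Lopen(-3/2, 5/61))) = ProductSet({-8/51, -1/9}, {-9/7})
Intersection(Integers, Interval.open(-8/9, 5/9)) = Range(0, 1, 1)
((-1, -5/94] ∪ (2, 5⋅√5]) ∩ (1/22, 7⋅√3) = (2, 5⋅√5]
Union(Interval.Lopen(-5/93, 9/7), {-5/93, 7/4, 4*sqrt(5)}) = Union({7/4, 4*sqrt(5)}, Interval(-5/93, 9/7))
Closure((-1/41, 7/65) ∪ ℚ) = ℚ ∪ (-∞, ∞)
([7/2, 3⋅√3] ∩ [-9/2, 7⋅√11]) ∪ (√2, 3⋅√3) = (√2, 3⋅√3]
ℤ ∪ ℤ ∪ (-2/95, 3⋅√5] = ℤ ∪ (-2/95, 3⋅√5]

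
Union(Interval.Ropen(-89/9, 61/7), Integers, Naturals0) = Union(Integers, Interval.Ropen(-89/9, 61/7))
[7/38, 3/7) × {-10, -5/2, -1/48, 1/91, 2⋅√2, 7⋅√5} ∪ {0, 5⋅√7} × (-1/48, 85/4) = ({0, 5⋅√7} × (-1/48, 85/4)) ∪ ([7/38, 3/7) × {-10, -5/2, -1/48, 1/91, 2⋅√2, 7⋅√5})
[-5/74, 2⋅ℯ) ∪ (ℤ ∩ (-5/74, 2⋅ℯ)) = [-5/74, 2⋅ℯ) ∪ {0, 1, …, 5}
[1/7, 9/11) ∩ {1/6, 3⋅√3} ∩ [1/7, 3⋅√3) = {1/6}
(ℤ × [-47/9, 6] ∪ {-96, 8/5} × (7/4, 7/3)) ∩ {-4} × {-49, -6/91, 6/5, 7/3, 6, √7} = {-4} × {-6/91, 6/5, 7/3, 6, √7}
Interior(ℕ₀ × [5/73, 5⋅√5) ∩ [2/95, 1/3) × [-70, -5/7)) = ∅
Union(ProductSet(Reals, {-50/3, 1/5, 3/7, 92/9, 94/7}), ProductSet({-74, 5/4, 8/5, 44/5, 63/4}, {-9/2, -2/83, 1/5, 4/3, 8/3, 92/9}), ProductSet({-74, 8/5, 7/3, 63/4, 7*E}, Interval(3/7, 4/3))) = Union(ProductSet({-74, 5/4, 8/5, 44/5, 63/4}, {-9/2, -2/83, 1/5, 4/3, 8/3, 92/9}), ProductSet({-74, 8/5, 7/3, 63/4, 7*E}, Interval(3/7, 4/3)), ProductSet(Reals, {-50/3, 1/5, 3/7, 92/9, 94/7}))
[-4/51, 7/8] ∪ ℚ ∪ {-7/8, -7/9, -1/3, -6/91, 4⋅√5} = ℚ ∪ [-4/51, 7/8] ∪ {4⋅√5}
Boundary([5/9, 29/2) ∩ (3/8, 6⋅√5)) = {5/9, 6⋅√5}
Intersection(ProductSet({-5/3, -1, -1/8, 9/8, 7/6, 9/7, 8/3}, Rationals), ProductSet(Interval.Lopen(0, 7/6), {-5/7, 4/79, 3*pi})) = ProductSet({9/8, 7/6}, {-5/7, 4/79})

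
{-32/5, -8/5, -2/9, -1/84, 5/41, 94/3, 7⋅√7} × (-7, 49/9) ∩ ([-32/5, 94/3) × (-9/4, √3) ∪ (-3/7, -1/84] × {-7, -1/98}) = {-32/5, -8/5, -2/9, -1/84, 5/41, 7⋅√7} × (-9/4, √3)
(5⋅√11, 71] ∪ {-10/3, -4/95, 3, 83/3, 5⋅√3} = {-10/3, -4/95, 3, 5⋅√3} ∪ (5⋅√11, 71]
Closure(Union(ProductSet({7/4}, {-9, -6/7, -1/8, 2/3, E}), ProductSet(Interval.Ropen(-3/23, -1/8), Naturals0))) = Union(ProductSet({7/4}, {-9, -6/7, -1/8, 2/3, E}), ProductSet(Interval(-3/23, -1/8), Naturals0))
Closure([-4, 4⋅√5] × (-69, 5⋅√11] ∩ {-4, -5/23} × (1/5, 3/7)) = {-4, -5/23} × [1/5, 3/7]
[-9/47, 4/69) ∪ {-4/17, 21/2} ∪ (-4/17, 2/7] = [-4/17, 2/7] ∪ {21/2}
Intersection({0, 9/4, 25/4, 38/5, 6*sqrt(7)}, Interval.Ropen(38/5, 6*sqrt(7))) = {38/5}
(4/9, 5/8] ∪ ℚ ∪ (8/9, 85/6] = ℚ ∪ [4/9, 5/8] ∪ [8/9, 85/6]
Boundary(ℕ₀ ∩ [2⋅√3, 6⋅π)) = {4, 5, …, 18}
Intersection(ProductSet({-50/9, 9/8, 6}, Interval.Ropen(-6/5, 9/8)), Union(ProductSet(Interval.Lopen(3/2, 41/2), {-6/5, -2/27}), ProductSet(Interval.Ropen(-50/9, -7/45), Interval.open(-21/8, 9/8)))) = Union(ProductSet({-50/9}, Interval.Ropen(-6/5, 9/8)), ProductSet({6}, {-6/5, -2/27}))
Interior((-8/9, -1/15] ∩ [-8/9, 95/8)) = (-8/9, -1/15)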